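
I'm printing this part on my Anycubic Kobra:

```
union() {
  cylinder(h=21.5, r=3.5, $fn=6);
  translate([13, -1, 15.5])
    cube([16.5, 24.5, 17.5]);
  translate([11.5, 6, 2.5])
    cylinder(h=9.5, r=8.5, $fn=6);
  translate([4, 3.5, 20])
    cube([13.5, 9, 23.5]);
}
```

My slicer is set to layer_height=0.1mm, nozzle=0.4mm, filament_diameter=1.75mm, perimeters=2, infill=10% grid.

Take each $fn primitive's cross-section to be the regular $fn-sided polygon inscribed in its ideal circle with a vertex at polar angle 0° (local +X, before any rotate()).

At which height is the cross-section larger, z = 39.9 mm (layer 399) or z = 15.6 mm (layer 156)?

Layer 399 (z = 39.9): the cylinder is not intersected at this z (z outside [0, 21.5]); the cube at (13, -1) is not intersected at this z (z outside [15.5, 33]); the cylinder at (11.5, 6) is not intersected at this z (z outside [2.5, 12]); the 13.5×9 cube at (4, 3.5) contributes its full rectangle (area 121.50 mm²); Merging all regions: only the 13.5×9 cube at (4, 3.5) is present, so the union is just that shape — area = 121.50 mm². So its area = 121.50 mm². Layer 156 (z = 15.6): the r=3.5 cylinder gives a regular 6-gon of circumradius 3.5 (constant along its height) (area = (6/2)·3.500²·sin(360°/6) = 31.83 mm²); the 16.5×24.5 cube at (13, -1) contributes its full rectangle (area 404.25 mm²); the cylinder at (11.5, 6) does not reach this height (z outside [2.5, 12]); the cube at (4, 3.5) is absent (z outside [20, 43.5]); Taking the union: the 2 present regions are separate (no shared area or edge), so areas and boundary lengths simply add and each stays a separate island — area = 436.08 mm². So its area = 436.08 mm². Layer 156 is larger (436.08 vs 121.50 mm²).

layer 156 (z = 15.6 mm)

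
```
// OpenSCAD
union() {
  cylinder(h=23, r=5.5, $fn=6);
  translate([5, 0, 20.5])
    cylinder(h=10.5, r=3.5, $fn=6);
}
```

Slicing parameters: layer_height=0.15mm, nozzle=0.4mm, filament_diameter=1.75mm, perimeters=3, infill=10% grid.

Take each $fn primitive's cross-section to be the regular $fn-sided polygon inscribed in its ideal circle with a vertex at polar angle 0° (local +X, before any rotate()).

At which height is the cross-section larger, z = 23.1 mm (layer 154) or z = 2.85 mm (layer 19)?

Layer 154 (z = 23.1): the cylinder does not reach this height (z outside [0, 23]); the r=3.5 cylinder at (5, 0) gives a regular 6-gon of circumradius 3.5 (constant along its height) (area = (6/2)·3.500²·sin(360°/6) = 31.83 mm²); Taking the union: only the r=3.5 cylinder at (5, 0) is present, so the union is just that shape — area = 31.83 mm². So its area = 31.83 mm². Layer 19 (z = 2.85): the r=5.5 cylinder gives a regular 6-gon of circumradius 5.5 (constant along its height) (area = (6/2)·5.500²·sin(360°/6) = 78.59 mm²); the cylinder at (5, 0) is absent (z outside [20.5, 31]); Combining (union): only the r=5.5 cylinder is present, so the union is just that shape — area = 78.59 mm². So its area = 78.59 mm². Layer 19 is larger (78.59 vs 31.83 mm²).

layer 19 (z = 2.85 mm)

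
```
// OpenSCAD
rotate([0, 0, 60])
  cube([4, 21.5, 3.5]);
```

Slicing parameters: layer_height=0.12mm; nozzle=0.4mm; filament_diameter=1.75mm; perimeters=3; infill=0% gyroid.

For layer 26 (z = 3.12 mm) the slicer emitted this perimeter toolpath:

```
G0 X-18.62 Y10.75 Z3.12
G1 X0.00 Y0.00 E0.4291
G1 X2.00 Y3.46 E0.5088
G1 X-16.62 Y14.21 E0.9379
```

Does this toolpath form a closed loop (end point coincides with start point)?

Start point (G0): (-18.62, 10.75). End point (last G1): the path does not return to the start — open.

no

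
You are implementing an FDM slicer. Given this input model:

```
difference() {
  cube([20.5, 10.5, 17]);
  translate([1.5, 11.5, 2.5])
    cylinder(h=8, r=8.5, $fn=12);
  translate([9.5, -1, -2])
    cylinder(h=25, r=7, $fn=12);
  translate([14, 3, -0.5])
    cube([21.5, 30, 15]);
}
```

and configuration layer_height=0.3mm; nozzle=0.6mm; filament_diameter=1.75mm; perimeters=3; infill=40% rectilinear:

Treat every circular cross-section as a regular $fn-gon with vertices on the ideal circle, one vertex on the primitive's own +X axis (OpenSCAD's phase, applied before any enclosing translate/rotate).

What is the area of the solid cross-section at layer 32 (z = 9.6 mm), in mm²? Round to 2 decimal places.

51.31 mm²

At z = 9.6 mm: the cube is present — its section is the full 20.5×10.5 rectangle (area 215.25 mm²); the r=8.5 cylinder at (1.5, 11.5) contributes a regular 12-gon of circumradius 8.5 (area = (12/2)·8.500²·sin(360°/12) = 216.75 mm²); the cylinder at (9.5, -1): section is a regular 12-gon, circumradius r=7 (area = (12/2)·7.000²·sin(360°/12) = 147.00 mm²); the cube at (14, 3) (footprint 21.5×30) is included at this height (area 645.00 mm²); After the difference (first − rest): starting from the 20.5×10.5 cube (215.25 mm²), the r=8.5 cylinder at (1.5, 11.5) partially overlaps it — only the 56.77 mm² overlap (of its 216.75 mm²) is removed, clipping the outline; the r=7 cylinder at (9.5, -1) partially overlaps it — only the 58.98 mm² overlap (of its 147.00 mm²) is removed, clipping the outline; the 21.5×30 cube at (14, 3) partially overlaps it — only the 48.19 mm² overlap (of its 645.00 mm²) is removed, clipping the outline — area = 51.31 mm². Overall, the cross-section has 3 separate islands. Net area = 51.31 mm².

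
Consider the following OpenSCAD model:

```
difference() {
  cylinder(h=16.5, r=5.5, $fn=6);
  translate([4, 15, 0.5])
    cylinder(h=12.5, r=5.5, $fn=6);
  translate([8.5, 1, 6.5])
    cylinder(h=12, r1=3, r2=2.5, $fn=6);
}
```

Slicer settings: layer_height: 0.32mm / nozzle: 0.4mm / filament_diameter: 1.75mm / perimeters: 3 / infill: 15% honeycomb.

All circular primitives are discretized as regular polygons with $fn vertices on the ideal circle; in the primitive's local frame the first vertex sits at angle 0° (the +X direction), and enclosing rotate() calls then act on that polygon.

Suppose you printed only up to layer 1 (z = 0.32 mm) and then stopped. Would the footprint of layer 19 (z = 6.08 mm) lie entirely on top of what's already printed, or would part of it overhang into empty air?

Compare the two slices. At z = 0.32: the r=5.5 cylinder gives a regular 6-gon of circumradius 5.5 (constant along its height) (area = (6/2)·5.500²·sin(360°/6) = 78.59 mm²); the cylinder at (4, 15) is absent (z outside [0.5, 13]); the cone at (8.5, 1) does not reach this height (z outside [6.5, 18.5]); Subtracting the remaining from the first: none of the subtracted shapes is present at this height, so the r=5.5 cylinder is unchanged — area = 78.59 mm². At z = 6.08: the cylinder: section is a regular 6-gon, circumradius r=5.5 (area = (6/2)·5.500²·sin(360°/6) = 78.59 mm²); the r=5.5 cylinder at (4, 15) gives a regular 6-gon of circumradius 5.5 (constant along its height) (area = (6/2)·5.500²·sin(360°/6) = 78.59 mm²); the cone at (8.5, 1) is absent (z outside [6.5, 18.5]); Taking the first minus the rest: starting from the r=5.5 cylinder (78.59 mm²), the r=5.5 cylinder at (4, 15) misses the remaining region (no effect) — area = 78.59 mm². Checking containment: the cross-section at z = 6.08 is a subset of the cross-section at z = 0.32.

entirely on top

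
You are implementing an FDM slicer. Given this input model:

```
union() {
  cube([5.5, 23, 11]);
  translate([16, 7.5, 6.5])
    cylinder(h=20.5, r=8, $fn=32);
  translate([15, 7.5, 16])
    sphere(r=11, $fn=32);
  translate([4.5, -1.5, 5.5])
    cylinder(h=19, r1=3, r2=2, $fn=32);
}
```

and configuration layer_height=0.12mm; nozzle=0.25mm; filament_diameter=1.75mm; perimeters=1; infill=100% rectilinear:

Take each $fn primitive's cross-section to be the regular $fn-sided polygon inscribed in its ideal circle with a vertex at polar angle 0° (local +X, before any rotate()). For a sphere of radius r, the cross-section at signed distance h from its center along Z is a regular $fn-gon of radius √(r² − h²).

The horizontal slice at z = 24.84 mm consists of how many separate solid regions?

1

At z = 24.84 mm: the cube is absent (z outside [0, 11]); the r=8 cylinder at (16, 7.5) gives a regular 32-gon of circumradius 8 (constant along its height); the r=11 sphere at (15, 7.5) contributes a regular 32-gon of circumradius √(11²−8.84²) = 6.546; the cone at (4.5, -1.5) is absent (z outside [5.5, 24.5]); Merging all regions: the r=11 sphere at (15, 7.5) lies entirely inside the r=8 cylinder at (16, 7.5), so the union is just the r=8 cylinder at (16, 7.5) — 1 connected region. The result has 1 disconnected region.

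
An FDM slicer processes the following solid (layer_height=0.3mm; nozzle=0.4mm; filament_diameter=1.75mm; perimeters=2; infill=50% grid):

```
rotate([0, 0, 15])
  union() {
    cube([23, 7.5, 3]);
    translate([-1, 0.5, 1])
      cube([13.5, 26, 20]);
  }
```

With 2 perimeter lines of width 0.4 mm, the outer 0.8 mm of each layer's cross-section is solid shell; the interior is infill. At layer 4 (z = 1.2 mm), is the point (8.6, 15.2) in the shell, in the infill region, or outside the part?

At z = 1.2 mm: the 23×7.5 cube contributes its full rectangle; the cube at (-1, 0.5) (footprint 13.5×26) is included at this height; Merging all regions: the regions partially overlap (shared area 87.50 mm²), so overlapping operands fuse into one piece — 1 connected region; (rotated 15° about Z; rotation is an isometry so areas/perimeters/island counts are preserved). Overall, the cross-section is a single solid region. Undo the 15° rotation: the query point maps to (12.241, 12.456) in the un-rotated model frame. The nearest boundary edge runs (12.50, 26.50)→(12.50, 7.50); distance from the point to it = 0.26 mm. The point is inside the cross-section, 0.26 mm from the nearest boundary — within the 0.8 mm shell band (2 × 0.4).

shell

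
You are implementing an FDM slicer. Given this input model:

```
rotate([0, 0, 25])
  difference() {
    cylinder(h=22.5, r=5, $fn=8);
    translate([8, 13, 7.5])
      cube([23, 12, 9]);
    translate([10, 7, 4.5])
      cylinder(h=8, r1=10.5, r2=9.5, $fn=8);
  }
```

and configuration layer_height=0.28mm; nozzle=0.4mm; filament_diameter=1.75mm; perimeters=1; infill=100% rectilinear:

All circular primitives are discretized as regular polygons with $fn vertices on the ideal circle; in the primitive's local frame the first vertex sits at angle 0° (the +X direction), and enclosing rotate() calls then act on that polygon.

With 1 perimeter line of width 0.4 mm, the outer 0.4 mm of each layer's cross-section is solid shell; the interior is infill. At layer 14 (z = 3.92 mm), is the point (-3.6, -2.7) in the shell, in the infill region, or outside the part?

shell

At z = 3.92 mm: the r=5 cylinder gives a regular 8-gon of circumradius 5 (constant along its height); the cube at (8, 13) does not reach this height (z outside [7.5, 16.5]); the cone at (10, 7) does not reach this height (z outside [4.5, 12.5]); Taking the first minus the rest: none of the subtracted shapes is present at this height, so the r=5 cylinder is unchanged — 1 connected region; (whole slice rotated 25° about Z — lengths, areas and connectivity unchanged). Overall, the cross-section is a single solid region. Undo the 25° rotation: the query point maps to (-4.404, -0.926) in the un-rotated model frame. The nearest boundary edge runs (-5.00, 0.00)→(-3.54, -3.54); distance from the point to it = 0.20 mm. The point is inside the cross-section, 0.20 mm from the nearest boundary — within the 0.4 mm shell band (1 × 0.4).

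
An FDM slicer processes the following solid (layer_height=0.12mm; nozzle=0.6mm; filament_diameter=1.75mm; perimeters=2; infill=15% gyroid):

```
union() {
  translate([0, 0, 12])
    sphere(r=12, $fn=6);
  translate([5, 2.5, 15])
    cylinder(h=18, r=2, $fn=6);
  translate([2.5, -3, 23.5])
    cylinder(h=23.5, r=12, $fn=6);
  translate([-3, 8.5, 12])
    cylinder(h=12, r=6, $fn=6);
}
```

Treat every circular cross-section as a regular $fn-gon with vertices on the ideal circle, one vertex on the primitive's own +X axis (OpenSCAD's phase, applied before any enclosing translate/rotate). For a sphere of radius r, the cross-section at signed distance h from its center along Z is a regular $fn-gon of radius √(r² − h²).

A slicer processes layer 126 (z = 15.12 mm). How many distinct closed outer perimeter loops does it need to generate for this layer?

At z = 15.12 mm: the r=12 sphere slices to a regular 6-gon of circumradius 11.587 (√(r²−h²) with h=3.12 from center); the r=2 cylinder at (5, 2.5) contributes a regular 6-gon of circumradius 2; the cylinder at (2.5, -3) is absent (z outside [23.5, 47]); the cylinder at (-3, 8.5): section is a regular 6-gon, circumradius r=6; Merging all regions: the regions partially overlap (shared area 68.32 mm²), so overlapping operands fuse into one piece — 1 connected region. The result has 1 disconnected region.

1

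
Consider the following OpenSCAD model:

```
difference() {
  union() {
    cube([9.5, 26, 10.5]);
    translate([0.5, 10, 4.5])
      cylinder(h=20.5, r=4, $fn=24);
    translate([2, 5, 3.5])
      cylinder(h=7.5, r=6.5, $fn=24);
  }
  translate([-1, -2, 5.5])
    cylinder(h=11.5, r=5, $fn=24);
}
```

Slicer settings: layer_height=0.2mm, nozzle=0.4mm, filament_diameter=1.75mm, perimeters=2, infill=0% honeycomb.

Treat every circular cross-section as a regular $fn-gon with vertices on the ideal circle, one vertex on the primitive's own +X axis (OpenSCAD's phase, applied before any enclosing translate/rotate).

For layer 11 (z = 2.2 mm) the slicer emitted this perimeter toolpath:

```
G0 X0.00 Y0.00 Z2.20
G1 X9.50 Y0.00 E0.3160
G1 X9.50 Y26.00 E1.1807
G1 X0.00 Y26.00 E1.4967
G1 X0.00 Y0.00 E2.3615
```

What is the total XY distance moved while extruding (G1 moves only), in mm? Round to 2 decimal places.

71.00 mm

Sum the Euclidean lengths of each G1 segment: total = 71.00 mm.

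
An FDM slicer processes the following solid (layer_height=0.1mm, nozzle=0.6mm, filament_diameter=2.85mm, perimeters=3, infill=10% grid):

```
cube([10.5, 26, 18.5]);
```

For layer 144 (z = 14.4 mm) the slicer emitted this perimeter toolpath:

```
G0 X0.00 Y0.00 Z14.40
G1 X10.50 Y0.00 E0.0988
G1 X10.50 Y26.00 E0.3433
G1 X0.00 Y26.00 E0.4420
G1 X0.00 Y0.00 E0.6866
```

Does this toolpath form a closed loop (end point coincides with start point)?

yes

Start point (G0): (0.00, 0.00). End point (last G1): the path returns to the start — closed.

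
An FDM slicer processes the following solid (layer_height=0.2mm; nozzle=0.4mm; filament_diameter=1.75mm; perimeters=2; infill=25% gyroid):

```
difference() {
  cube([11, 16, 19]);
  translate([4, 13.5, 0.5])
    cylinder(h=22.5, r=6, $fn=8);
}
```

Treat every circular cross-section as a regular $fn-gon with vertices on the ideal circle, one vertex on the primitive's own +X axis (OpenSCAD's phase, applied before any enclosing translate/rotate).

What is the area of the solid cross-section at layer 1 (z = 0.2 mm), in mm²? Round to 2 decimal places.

176.00 mm²

At z = 0.2 mm: the cube (footprint 11×16) is included at this height (area 176.00 mm²); the cylinder at (4, 13.5) is absent (z outside [0.5, 23]); Subtracting the remaining from the first: none of the subtracted shapes is present at this height, so the 11×16 cube is unchanged — area = 176.00 mm². Overall, the cross-section is a single solid region. Net area = 176.00 mm².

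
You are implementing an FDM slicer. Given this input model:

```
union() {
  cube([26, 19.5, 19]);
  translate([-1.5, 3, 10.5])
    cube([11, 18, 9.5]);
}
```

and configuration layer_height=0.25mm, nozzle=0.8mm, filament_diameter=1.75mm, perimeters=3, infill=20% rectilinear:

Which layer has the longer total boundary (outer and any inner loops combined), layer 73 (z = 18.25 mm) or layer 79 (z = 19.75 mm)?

Layer 73 (z = 18.25): the cube is present — its section is the full 26×19.5 rectangle (perimeter 91.00 mm); the cube at (-1.5, 3) is present — its section is the full 11×18 rectangle (perimeter 58.00 mm); Merging all regions: the regions partially overlap (shared area 156.75 mm²), so the edge portions inside another operand are dropped and the merged outline is re-measured after clipping — boundary = 97.00 mm. So its perimeter = 97.00 mm. Layer 79 (z = 19.75): the cube is absent (z outside [0, 19]); the cube at (-1.5, 3) (footprint 11×18) is included at this height (perimeter 58.00 mm); Taking the union: only the 11×18 cube at (-1.5, 3) is present, so the union is just that shape — boundary = 58.00 mm. So its perimeter = 58.00 mm. Layer 73 is larger (97.00 vs 58.00 mm).

layer 73 (z = 18.25 mm)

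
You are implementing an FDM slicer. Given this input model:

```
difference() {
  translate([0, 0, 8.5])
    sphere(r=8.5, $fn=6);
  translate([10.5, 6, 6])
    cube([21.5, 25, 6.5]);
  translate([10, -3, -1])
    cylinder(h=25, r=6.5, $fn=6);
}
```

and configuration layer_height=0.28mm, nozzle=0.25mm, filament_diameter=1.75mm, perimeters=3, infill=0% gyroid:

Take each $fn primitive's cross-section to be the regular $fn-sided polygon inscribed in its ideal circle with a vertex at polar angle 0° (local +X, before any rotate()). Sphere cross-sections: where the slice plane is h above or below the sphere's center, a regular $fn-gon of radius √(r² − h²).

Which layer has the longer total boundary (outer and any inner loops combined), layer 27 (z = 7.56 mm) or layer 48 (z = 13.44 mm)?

layer 27 (z = 7.56 mm)

Layer 27 (z = 7.56): the r=8.5 sphere slices to a regular 6-gon of circumradius 8.448 (√(r²−h²) with h=0.94 from center) (perimeter = 2·6·8.448·sin(180°/6) = 50.69 mm); the 21.5×25 cube at (10.5, 6) contributes its full rectangle (perimeter 93.00 mm); the r=6.5 cylinder at (10, -3) gives a regular 6-gon of circumradius 6.5 (constant along its height) (perimeter = 2·6·6.500·sin(180°/6) = 39.00 mm); Taking the first minus the rest: starting from the r=8.5 sphere, the 21.5×25 cube at (10.5, 6) misses the remaining region (no effect); the r=6.5 cylinder at (10, -3) partially overlaps it — only the 18.59 mm² overlap (of its 109.77 mm²) is removed, clipping the outline — boundary = 50.87 mm. So its perimeter = 50.87 mm. Layer 48 (z = 13.44): the r=8.5 sphere slices to a regular 6-gon of circumradius 6.917 (√(r²−h²) with h=4.94 from center) (perimeter = 2·6·6.917·sin(180°/6) = 41.50 mm); the cube at (10.5, 6) is not intersected at this z (z outside [6, 12.5]); the r=6.5 cylinder at (10, -3) contributes a regular 6-gon of circumradius 6.5 (perimeter = 2·6·6.500·sin(180°/6) = 39.00 mm); After the difference (first − rest): starting from the r=8.5 sphere, the r=6.5 cylinder at (10, -3) partially overlaps it — only the 7.51 mm² overlap (of its 109.77 mm²) is removed, clipping the outline — boundary = 41.50 mm. So its perimeter = 41.50 mm. Layer 27 is larger (50.87 vs 41.50 mm).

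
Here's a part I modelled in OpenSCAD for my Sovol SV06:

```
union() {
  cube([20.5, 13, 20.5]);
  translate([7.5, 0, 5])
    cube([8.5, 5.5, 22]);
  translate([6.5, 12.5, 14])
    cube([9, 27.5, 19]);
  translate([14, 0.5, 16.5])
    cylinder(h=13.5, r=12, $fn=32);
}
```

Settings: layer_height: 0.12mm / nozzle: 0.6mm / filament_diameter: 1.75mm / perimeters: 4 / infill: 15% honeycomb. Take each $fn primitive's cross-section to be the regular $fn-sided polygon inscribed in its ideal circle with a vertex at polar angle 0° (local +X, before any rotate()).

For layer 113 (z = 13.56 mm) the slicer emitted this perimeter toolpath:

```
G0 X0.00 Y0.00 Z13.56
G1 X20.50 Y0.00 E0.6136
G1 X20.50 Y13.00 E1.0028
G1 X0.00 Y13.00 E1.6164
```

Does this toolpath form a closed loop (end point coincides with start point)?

Start point (G0): (0.00, 0.00). End point (last G1): the path does not return to the start — open.

no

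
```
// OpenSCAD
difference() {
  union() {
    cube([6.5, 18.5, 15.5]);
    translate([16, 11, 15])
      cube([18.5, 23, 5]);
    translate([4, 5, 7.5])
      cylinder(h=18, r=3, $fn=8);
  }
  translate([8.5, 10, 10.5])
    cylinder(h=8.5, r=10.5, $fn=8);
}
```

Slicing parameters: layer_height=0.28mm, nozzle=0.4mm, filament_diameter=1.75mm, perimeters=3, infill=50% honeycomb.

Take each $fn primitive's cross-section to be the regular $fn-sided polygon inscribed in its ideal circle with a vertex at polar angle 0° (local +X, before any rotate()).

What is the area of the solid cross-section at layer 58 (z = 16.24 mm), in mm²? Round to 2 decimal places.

417.43 mm²

At z = 16.24 mm: the cube does not reach this height (z outside [0, 15.5]); the cube at (16, 11) is present — its section is the full 18.5×23 rectangle (area 425.50 mm²); the r=3 cylinder at (4, 5) contributes a regular 8-gon of circumradius 3 (area = (8/2)·3.000²·sin(360°/8) = 25.46 mm²); Taking the union: the 2 present regions are separate (no shared area or edge), so areas and boundary lengths simply add and each stays a separate island — area = 450.96 mm²; the r=10.5 cylinder at (8.5, 10) contributes a regular 8-gon of circumradius 10.5 (area = (8/2)·10.500²·sin(360°/8) = 311.83 mm²); After the difference (first − rest): starting from the result so far (450.96 mm²), the r=10.5 cylinder at (8.5, 10) partially overlaps it — only the 33.53 mm² overlap (of its 311.83 mm²) is removed, clipping the outline — area = 417.43 mm². Overall, the cross-section is a single solid region. Net area = 417.43 mm².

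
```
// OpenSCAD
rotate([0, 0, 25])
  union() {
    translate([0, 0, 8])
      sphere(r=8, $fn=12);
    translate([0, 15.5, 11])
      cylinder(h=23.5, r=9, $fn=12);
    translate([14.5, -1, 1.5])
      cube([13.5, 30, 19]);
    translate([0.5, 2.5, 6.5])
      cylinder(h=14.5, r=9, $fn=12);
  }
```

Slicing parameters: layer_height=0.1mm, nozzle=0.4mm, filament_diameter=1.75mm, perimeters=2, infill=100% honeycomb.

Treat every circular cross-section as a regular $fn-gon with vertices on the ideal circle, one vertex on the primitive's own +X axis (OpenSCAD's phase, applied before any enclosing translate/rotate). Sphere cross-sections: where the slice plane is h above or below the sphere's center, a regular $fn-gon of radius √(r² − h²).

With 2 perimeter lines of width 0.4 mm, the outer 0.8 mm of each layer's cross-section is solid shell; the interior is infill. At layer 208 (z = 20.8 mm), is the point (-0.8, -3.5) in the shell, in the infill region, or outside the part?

infill

At z = 20.8 mm: the sphere does not reach this height (|z−center|=12.800 > r=8); the r=9 cylinder at (0, 15.5) contributes a regular 12-gon of circumradius 9; the cube at (14.5, -1) does not reach this height (z outside [1.5, 20.5]); the r=9 cylinder at (0.5, 2.5) contributes a regular 12-gon of circumradius 9; Taking the union: the regions partially overlap (shared area 37.37 mm²), so overlapping operands fuse into one piece — 1 connected region; (whole slice rotated 25° about Z — lengths, areas and connectivity unchanged). Overall, the cross-section is a single solid region. Undo the 25° rotation: the query point maps to (-2.204, -2.834) in the un-rotated model frame. The nearest boundary edge runs (0.50, -6.50)→(-4.00, -5.29); distance from the point to it = 2.84 mm. The point is inside the cross-section and 2.84 mm from the nearest boundary — more than the 0.8 mm shell width (2 × 0.4), so it's in the infill interior.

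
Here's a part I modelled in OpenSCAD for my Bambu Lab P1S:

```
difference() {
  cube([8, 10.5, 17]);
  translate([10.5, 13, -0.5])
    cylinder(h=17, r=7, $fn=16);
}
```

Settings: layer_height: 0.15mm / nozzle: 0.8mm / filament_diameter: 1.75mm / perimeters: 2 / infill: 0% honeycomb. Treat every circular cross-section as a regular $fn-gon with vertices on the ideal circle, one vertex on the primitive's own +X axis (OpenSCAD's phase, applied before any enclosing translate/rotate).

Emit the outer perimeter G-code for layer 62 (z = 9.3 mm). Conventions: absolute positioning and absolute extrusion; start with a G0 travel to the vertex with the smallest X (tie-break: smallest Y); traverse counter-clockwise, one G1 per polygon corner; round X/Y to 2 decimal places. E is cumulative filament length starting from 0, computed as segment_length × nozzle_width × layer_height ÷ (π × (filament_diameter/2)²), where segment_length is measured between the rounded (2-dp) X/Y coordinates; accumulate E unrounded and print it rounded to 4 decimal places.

G0 X0.00 Y0.00 Z9.30
G1 X8.00 Y0.00 E0.3991
G1 X8.00 Y6.50 E0.7234
G1 X7.82 Y6.53 E0.7325
G1 X5.55 Y8.05 E0.8688
G1 X4.03 Y10.32 E1.0051
G1 X4.00 Y10.50 E1.0142
G1 X0.00 Y10.50 E1.2138
G1 X0.00 Y0.00 E1.7376

At z = 9.3 mm: the cube (footprint 8×10.5) is included at this height; the r=7 cylinder at (10.5, 13) contributes a regular 16-gon of circumradius 7; After the difference (first − rest): starting from the 8×10.5 cube, the r=7 cylinder at (10.5, 13) partially overlaps it — only the 10.00 mm² overlap (of its 150.01 mm²) is removed, clipping the outline — 1 connected region. The outline is a single polygon with 8 vertices. Extrusion per mm of travel: 0.8 × 0.15 / (π × 0.875²) = 0.049890. Accumulating E over each segment gives final E = 1.7376.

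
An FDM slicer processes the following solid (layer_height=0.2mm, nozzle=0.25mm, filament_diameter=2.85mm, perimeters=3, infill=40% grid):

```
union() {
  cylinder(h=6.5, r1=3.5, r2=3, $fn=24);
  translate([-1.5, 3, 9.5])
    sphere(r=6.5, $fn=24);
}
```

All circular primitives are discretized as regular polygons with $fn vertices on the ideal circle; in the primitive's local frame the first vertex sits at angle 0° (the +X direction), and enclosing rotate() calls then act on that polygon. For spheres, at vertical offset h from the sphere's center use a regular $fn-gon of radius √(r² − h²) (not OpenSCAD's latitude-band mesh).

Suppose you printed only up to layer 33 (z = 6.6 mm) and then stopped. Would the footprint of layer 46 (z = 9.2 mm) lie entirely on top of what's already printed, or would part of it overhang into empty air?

Compare the two slices. At z = 6.6: the cone is absent (z outside [0, 6.5]); the r=6.5 sphere at (-1.5, 3) slices to a regular 24-gon of circumradius 5.817 (√(r²−h²) with h=2.9 from center) (area = (24/2)·5.817²·sin(360°/24) = 105.10 mm²); Taking the union: only the r=6.5 sphere at (-1.5, 3) is present, so the union is just that shape — area = 105.10 mm². At z = 9.2: the cone is not intersected at this z (z outside [0, 6.5]); the sphere at (-1.5, 3): section is a regular 24-gon, circumradius = √(r²−h²) = √(6.5²−0.3²) = 6.493 (area = (24/2)·6.493²·sin(360°/24) = 130.94 mm²); Combining (union): only the r=6.5 sphere at (-1.5, 3) is present, so the union is just that shape — area = 130.94 mm². Checking containment: at z = 9.2 the cross-section extends beyond the z = 6.6 cross-section by about 25.84 mm².

part overhangs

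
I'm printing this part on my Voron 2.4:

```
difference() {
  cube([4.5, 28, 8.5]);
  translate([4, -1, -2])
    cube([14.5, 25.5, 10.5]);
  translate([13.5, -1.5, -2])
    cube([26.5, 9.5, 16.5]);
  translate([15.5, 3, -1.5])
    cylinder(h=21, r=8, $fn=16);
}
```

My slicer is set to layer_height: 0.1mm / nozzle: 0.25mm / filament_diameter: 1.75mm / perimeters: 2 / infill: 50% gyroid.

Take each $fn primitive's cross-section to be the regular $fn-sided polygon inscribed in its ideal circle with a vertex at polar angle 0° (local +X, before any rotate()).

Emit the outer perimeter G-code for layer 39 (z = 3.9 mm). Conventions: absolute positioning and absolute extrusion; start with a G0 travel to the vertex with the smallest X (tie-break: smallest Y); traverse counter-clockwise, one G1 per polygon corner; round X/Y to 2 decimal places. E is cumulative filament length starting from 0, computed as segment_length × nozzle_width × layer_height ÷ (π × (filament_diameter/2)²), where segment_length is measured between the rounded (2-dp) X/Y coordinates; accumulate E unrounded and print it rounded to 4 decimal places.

G0 X0.00 Y0.00 Z3.90
G1 X4.00 Y0.00 E0.0416
G1 X4.00 Y24.50 E0.2962
G1 X4.50 Y24.50 E0.3014
G1 X4.50 Y28.00 E0.3378
G1 X0.00 Y28.00 E0.3846
G1 X0.00 Y0.00 E0.6756

At z = 3.9 mm: the 4.5×28 cube contributes its full rectangle; the cube at (4, -1) (footprint 14.5×25.5) is included at this height; the 26.5×9.5 cube at (13.5, -1.5) contributes its full rectangle; the r=8 cylinder at (15.5, 3) gives a regular 16-gon of circumradius 8 (constant along its height); After the difference (first − rest): starting from the 4.5×28 cube, the 14.5×25.5 cube at (4, -1) partially overlaps it — only the 12.25 mm² overlap (of its 369.75 mm²) is removed, clipping the outline; the 26.5×9.5 cube at (13.5, -1.5) misses the remaining region (no effect); the r=8 cylinder at (15.5, 3) misses the remaining region (no effect) — 1 connected region. The outline is a single polygon with 6 vertices. Extrusion per mm of travel: 0.25 × 0.1 / (π × 0.875²) = 0.010394. Accumulating E over each segment gives final E = 0.6756.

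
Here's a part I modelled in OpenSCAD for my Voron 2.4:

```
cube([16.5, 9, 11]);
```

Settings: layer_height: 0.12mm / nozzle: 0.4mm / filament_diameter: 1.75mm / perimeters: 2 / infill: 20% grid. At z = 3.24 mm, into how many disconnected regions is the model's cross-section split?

1

At z = 3.24 mm: the cube is present — its section is the full 16.5×9 rectangle. The result has 1 disconnected region.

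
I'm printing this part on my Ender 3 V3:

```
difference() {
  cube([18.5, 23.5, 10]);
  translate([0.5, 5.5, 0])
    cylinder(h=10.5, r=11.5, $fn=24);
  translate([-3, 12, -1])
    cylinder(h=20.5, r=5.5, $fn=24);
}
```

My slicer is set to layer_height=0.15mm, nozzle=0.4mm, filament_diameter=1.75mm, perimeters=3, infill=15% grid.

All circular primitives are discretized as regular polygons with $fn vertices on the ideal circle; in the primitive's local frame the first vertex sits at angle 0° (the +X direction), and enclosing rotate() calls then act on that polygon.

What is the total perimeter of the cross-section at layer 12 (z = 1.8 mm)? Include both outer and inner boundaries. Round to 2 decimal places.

80.75 mm

At z = 1.8 mm: the 18.5×23.5 cube contributes its full rectangle (perimeter 84.00 mm); the cylinder at (0.5, 5.5): section is a regular 24-gon, circumradius r=11.5 (perimeter = 2·24·11.500·sin(180°/24) = 72.05 mm); the r=5.5 cylinder at (-3, 12) gives a regular 24-gon of circumradius 5.5 (constant along its height) (perimeter = 2·24·5.500·sin(180°/24) = 34.46 mm); Taking the first minus the rest: starting from the 18.5×23.5 cube, the r=11.5 cylinder at (0.5, 5.5) partially overlaps it — only the 171.53 mm² overlap (of its 410.75 mm²) is removed, clipping the outline; the r=5.5 cylinder at (-3, 12) misses the remaining region (no effect) — boundary = 80.75 mm. Overall, the cross-section is a single solid region. Total boundary length (outer) = 80.75 mm.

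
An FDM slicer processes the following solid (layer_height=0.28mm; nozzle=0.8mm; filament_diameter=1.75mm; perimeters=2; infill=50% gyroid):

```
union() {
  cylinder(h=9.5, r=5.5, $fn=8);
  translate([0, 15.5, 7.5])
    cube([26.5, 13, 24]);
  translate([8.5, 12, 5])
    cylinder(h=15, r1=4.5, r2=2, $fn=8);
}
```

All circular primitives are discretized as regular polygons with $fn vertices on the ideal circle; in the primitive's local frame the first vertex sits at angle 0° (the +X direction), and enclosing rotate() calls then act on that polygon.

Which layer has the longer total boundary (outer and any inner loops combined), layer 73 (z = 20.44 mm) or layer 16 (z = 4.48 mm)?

layer 73 (z = 20.44 mm)

Layer 73 (z = 20.44): the cylinder does not reach this height (z outside [0, 9.5]); the 26.5×13 cube at (0, 15.5) contributes its full rectangle (perimeter 79.00 mm); the cone at (8.5, 12) is not intersected at this z (z outside [5, 20]); Combining (union): only the 26.5×13 cube at (0, 15.5) is present, so the union is just that shape — boundary = 79.00 mm. So its perimeter = 79.00 mm. Layer 16 (z = 4.48): the r=5.5 cylinder contributes a regular 8-gon of circumradius 5.5 (perimeter = 2·8·5.500·sin(180°/8) = 33.68 mm); the cube at (0, 15.5) does not reach this height (z outside [7.5, 31.5]); the cone at (8.5, 12) is not intersected at this z (z outside [5, 20]); Combining (union): only the r=5.5 cylinder is present, so the union is just that shape — boundary = 33.68 mm. So its perimeter = 33.68 mm. Layer 73 is larger (79.00 vs 33.68 mm).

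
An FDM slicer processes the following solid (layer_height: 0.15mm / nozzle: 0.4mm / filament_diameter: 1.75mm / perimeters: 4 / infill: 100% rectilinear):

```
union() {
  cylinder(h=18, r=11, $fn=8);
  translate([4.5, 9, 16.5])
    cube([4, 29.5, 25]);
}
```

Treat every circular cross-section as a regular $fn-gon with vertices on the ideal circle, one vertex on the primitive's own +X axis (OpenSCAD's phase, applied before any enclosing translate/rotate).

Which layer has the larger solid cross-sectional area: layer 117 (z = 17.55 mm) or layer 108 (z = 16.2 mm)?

layer 117 (z = 17.55 mm)

Layer 117 (z = 17.55): the r=11 cylinder contributes a regular 8-gon of circumradius 11 (area = (8/2)·11.000²·sin(360°/8) = 342.24 mm²); the cube at (4.5, 9) (footprint 4×29.5) is included at this height (area 118.00 mm²); Merging all regions: the regions partially overlap — summed areas 460.24 mm² minus the doubly-counted overlap 0.02 mm² gives 460.22 mm² — area = 460.22 mm². So its area = 460.22 mm². Layer 108 (z = 16.2): the r=11 cylinder gives a regular 8-gon of circumradius 11 (constant along its height) (area = (8/2)·11.000²·sin(360°/8) = 342.24 mm²); the cube at (4.5, 9) does not reach this height (z outside [16.5, 41.5]); Combining (union): only the r=11 cylinder is present, so the union is just that shape — area = 342.24 mm². So its area = 342.24 mm². Layer 117 is larger (460.22 vs 342.24 mm²).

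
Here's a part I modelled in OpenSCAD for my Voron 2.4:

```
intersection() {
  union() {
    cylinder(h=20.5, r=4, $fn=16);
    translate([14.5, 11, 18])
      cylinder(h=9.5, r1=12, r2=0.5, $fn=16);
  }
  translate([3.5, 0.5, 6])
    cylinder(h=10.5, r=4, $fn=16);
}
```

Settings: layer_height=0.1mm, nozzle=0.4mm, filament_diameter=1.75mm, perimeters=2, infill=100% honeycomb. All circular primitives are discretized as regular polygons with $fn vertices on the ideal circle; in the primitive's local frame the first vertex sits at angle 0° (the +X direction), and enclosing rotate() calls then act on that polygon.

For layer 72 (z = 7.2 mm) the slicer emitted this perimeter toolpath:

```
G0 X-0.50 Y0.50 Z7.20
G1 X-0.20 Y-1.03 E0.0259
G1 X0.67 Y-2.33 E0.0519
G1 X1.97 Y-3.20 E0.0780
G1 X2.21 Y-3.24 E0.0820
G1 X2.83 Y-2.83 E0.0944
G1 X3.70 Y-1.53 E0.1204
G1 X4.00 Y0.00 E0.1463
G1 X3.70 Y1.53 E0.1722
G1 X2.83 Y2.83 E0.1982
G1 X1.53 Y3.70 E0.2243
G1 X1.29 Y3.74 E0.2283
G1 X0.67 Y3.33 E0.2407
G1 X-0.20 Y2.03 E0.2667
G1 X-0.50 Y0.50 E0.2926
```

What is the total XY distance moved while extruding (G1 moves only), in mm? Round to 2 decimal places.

17.60 mm

Sum the Euclidean lengths of each G1 segment: total = 17.60 mm.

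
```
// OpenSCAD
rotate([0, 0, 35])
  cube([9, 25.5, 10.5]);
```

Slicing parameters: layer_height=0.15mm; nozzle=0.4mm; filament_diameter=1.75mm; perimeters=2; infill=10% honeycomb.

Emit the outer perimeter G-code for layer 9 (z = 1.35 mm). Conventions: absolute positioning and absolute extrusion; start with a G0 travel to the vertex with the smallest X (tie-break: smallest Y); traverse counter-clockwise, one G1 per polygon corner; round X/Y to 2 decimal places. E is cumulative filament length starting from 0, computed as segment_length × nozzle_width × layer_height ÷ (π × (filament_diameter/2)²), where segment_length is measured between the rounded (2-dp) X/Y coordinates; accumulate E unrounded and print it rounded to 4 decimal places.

At z = 1.35 mm: the cube (footprint 9×25.5) is included at this height; (rotated 35° about Z; rotation is an isometry so areas/perimeters/island counts are preserved). The outline is a single polygon with 4 vertices. Extrusion per mm of travel: 0.4 × 0.15 / (π × 0.875²) = 0.024945. Accumulating E over each segment gives final E = 1.7213.

G0 X-14.63 Y20.89 Z1.35
G1 X0.00 Y0.00 E0.6362
G1 X7.37 Y5.16 E0.8606
G1 X-7.25 Y26.05 E1.4967
G1 X-14.63 Y20.89 E1.7213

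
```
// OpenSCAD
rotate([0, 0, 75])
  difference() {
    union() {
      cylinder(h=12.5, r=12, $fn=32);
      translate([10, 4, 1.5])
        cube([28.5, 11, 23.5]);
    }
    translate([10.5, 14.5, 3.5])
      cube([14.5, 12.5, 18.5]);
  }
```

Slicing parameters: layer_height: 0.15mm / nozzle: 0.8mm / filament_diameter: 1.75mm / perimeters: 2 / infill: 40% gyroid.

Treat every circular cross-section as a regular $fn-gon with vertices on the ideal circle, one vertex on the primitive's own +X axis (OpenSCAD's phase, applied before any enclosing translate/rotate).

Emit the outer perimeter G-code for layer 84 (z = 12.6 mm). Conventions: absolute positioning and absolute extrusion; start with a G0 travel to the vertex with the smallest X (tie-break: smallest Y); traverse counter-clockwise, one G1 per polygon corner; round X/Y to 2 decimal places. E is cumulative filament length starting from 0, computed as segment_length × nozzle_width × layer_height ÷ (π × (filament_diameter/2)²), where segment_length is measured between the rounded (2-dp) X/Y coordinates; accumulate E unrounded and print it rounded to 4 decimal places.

At z = 12.6 mm: the cylinder is not intersected at this z (z outside [0, 12.5]); the cube at (10, 4) (footprint 28.5×11) is included at this height; Combining (union): only the 28.5×11 cube at (10, 4) is present, so the union is just that shape — 1 connected region; the cube at (10.5, 14.5) is present — its section is the full 14.5×12.5 rectangle; Taking the first minus the rest: starting from the result so far, the 14.5×12.5 cube at (10.5, 14.5) partially overlaps it — only the 7.25 mm² overlap (of its 181.25 mm²) is removed, clipping the outline — 1 connected region; (rotated 75° about Z; rotation is an isometry so areas/perimeters/island counts are preserved). The outline is a single polygon with 8 vertices. Extrusion per mm of travel: 0.8 × 0.15 / (π × 0.875²) = 0.049890. Accumulating E over each segment gives final E = 3.9901.

G0 X-11.90 Y13.54 Z12.60
G1 X-1.28 Y10.69 E0.5486
G1 X6.10 Y38.22 E1.9706
G1 X-4.52 Y41.07 E2.5191
G1 X-8.02 Y28.03 E3.1927
G1 X-7.54 Y27.90 E3.2175
G1 X-11.29 Y13.90 E3.9406
G1 X-11.77 Y14.02 E3.9653
G1 X-11.90 Y13.54 E3.9901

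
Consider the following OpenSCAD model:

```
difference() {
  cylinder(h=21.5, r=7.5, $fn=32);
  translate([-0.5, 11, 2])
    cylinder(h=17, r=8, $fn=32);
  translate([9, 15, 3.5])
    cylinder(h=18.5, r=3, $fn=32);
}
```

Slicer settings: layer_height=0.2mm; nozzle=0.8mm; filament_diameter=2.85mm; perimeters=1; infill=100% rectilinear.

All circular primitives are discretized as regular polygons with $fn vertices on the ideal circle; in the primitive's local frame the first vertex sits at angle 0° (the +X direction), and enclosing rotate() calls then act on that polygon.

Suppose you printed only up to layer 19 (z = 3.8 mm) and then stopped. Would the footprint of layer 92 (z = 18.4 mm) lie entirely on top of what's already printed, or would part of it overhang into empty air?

Compare the two slices. At z = 3.8: the r=7.5 cylinder gives a regular 32-gon of circumradius 7.5 (constant along its height) (area = (32/2)·7.500²·sin(360°/32) = 175.58 mm²); the cylinder at (-0.5, 11): section is a regular 32-gon, circumradius r=8 (area = (32/2)·8.000²·sin(360°/32) = 199.77 mm²); the r=3 cylinder at (9, 15) gives a regular 32-gon of circumradius 3 (constant along its height) (area = (32/2)·3.000²·sin(360°/32) = 28.09 mm²); Taking the first minus the rest: starting from the r=7.5 cylinder (175.58 mm²), the r=8 cylinder at (-0.5, 11) partially overlaps it — only the 33.10 mm² overlap (of its 199.77 mm²) is removed, clipping the outline; the r=3 cylinder at (9, 15) misses the remaining region (no effect) — area = 142.48 mm². At z = 18.4: the r=7.5 cylinder contributes a regular 32-gon of circumradius 7.5 (area = (32/2)·7.500²·sin(360°/32) = 175.58 mm²); the cylinder at (-0.5, 11): section is a regular 32-gon, circumradius r=8 (area = (32/2)·8.000²·sin(360°/32) = 199.77 mm²); the r=3 cylinder at (9, 15) contributes a regular 32-gon of circumradius 3 (area = (32/2)·3.000²·sin(360°/32) = 28.09 mm²); Taking the first minus the rest: starting from the r=7.5 cylinder (175.58 mm²), the r=8 cylinder at (-0.5, 11) partially overlaps it — only the 33.10 mm² overlap (of its 199.77 mm²) is removed, clipping the outline; the r=3 cylinder at (9, 15) misses the remaining region (no effect) — area = 142.48 mm². Checking containment: the cross-section at z = 18.4 is a subset of the cross-section at z = 3.8.

entirely on top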